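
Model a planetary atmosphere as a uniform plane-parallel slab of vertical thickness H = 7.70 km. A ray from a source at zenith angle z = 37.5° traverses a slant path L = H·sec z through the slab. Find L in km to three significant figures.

9.71 km

sec z = 1/cos 37.5° = 1.2605.
L = 7.70 × 1.2605 = 9.706 km.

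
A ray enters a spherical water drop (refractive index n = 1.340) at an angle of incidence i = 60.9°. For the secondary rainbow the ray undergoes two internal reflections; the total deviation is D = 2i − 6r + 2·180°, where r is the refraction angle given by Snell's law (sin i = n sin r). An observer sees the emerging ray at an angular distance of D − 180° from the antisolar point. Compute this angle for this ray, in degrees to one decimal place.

sin r = sin 60.9° / 1.340 = 0.8738/1.340 = 0.6521; r = 40.70°.
D = 2·60.9° − 6·40.70° + 2·180° = 121.80° − 244.19° + 360° = 237.61°.
Angle from antisolar point = D − 180° = 57.61°.

57.6°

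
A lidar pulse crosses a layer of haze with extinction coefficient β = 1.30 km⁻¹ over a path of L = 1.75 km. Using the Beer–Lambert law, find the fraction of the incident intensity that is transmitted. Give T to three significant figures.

τ = β·L = 1.30 × 1.75 = 2.2750.
T = exp(−2.2750) = 0.1028.

0.103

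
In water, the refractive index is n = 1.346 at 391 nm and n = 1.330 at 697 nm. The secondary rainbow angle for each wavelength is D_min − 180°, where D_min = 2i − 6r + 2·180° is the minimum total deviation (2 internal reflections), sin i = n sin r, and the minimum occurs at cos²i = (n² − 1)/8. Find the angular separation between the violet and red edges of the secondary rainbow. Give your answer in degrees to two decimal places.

At 391 nm (n = 1.346): cos²i = 0.10146 → i = 71.426°, r = 44.768°, D_min = 234.241°, rainbow angle = 54.241°.
At 697 nm (n = 1.330): cos²i = 0.09611 → i = 71.940°, r = 45.630°, D_min = 230.101°, rainbow angle = 50.101°.
Angular width = |54.241° − 50.101°| = 4.140°.

4.14°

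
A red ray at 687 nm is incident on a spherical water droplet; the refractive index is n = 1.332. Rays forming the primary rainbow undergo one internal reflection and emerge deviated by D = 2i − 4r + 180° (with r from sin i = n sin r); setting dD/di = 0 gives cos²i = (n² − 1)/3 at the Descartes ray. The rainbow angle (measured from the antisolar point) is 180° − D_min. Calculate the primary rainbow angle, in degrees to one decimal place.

cos²i = (1.77422 − 1)/3 = 0.25807; i = arccos(0.50801) = 59.469°.
sin r = sin 59.469°/1.332 = 0.64666; r = 40.290°.
D_min = 2·59.469° − 4·40.290° + 180° = 137.776°.
Rainbow angle = 180° − D_min = 42.224°.

42.2°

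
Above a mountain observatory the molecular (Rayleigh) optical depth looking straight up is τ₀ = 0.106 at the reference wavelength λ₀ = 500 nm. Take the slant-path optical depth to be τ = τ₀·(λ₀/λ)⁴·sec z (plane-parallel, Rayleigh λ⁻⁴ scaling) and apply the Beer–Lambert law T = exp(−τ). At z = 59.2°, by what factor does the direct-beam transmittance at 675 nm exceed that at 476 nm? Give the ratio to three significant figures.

1.21

Airmass: sec 59.2° = 1.9530.
τ(675 nm) = 0.106 × (500/675)⁴ × 1.9530 = 0.106 × 0.3011 × 1.9530 = 0.0623.
τ(476 nm) = 0.106 × (500/476)⁴ × 1.9530 = 0.106 × 1.2175 × 1.9530 = 0.2520.
T(675)/T(476) = exp(τ_B − τ_A) = exp(0.1897) = 1.2089.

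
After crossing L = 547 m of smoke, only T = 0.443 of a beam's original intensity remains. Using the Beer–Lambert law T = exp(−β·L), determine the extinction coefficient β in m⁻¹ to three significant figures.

0.00149 m⁻¹

Beer–Lambert: T = exp(−βL) ⇒ β = −ln(T)/L = −ln(0.443)/547 = 0.8142/547 = 0.001488 m⁻¹.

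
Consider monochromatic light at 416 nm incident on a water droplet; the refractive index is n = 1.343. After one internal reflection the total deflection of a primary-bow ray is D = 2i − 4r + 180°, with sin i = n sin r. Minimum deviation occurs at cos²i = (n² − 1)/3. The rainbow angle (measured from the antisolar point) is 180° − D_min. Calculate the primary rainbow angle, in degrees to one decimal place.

cos²i = (1.80365 − 1)/3 = 0.26788; i = arccos(0.51757) = 58.830°.
sin r = sin 58.830°/1.343 = 0.63711; r = 39.577°.
D_min = 2·58.830° − 4·39.577° + 180° = 139.354°.
Rainbow angle = 180° − D_min = 40.646°.

40.6°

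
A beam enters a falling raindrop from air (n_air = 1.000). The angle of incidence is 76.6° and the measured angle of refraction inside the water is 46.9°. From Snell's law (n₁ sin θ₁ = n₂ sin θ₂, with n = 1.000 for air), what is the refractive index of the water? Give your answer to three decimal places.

1.332

n = sin θ_i / sin θ_r = sin 76.6° / sin 46.9° = 0.9728 / 0.7302 = 1.3323.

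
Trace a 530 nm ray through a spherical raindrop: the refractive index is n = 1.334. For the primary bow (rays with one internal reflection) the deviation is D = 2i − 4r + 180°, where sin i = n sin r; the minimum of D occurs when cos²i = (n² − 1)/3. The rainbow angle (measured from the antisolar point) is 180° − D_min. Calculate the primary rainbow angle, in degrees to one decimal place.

41.9°

cos²i = (1.77956 − 1)/3 = 0.25985; i = arccos(0.50976) = 59.352°.
sin r = sin 59.352°/1.334 = 0.64492; r = 40.159°.
D_min = 2·59.352° − 4·40.159° + 180° = 138.067°.
Rainbow angle = 180° − D_min = 41.933°.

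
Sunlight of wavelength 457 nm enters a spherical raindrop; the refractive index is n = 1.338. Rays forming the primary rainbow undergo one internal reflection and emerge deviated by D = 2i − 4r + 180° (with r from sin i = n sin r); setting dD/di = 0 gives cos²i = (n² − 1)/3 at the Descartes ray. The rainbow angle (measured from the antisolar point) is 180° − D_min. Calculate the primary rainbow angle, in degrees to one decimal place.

41.4°

cos²i = (1.79024 − 1)/3 = 0.26341; i = arccos(0.51324) = 59.120°.
sin r = sin 59.120°/1.338 = 0.64144; r = 39.899°.
D_min = 2·59.120° − 4·39.899° + 180° = 138.643°.
Rainbow angle = 180° − D_min = 41.357°.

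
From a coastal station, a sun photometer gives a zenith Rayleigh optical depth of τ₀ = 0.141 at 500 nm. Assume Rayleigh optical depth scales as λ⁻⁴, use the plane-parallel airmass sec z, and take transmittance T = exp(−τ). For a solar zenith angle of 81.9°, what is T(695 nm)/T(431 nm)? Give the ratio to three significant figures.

4.69

Airmass: sec 81.9° = 7.0972.
τ(695 nm) = 0.141 × (500/695)⁴ × 7.0972 = 0.141 × 0.2679 × 7.0972 = 0.2681.
τ(431 nm) = 0.141 × (500/431)⁴ × 7.0972 = 0.141 × 1.8112 × 7.0972 = 1.8125.
T(695)/T(431) = exp(τ_B − τ_A) = exp(1.5444) = 4.6853.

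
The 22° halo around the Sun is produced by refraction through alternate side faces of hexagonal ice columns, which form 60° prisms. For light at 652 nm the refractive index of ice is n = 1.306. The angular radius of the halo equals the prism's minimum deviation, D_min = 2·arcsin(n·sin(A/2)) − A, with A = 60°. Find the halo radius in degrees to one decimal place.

21.5°

n·sin(A/2) = 1.306 × sin 30° = 1.306 × 0.5000 = 0.6530.
D_min = 2·arcsin(0.6530) − 60° = 2 × 40.768° − 60° = 21.536°.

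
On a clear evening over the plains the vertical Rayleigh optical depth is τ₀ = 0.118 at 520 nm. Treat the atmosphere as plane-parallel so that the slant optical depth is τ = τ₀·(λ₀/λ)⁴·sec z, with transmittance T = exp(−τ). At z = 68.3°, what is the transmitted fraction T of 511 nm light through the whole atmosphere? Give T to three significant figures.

sec 68.3° = 2.7046.
τ = 0.118 × (520/511)⁴ × 2.7046 = 0.118 × 1.0723 × 2.7046 = 0.3422.
T = exp(−0.3422) = 0.7102.

0.710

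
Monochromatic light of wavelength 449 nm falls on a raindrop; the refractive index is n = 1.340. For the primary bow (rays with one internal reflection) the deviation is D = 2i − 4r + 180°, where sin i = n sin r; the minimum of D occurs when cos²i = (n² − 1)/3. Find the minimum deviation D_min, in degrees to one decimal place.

cos²i = (1.79560 − 1)/3 = 0.26520; i = arccos(0.51498) = 59.004°.
sin r = sin 59.004°/1.340 = 0.63971; r = 39.770°.
D_min = 2·59.004° − 4·39.770° + 180° = 138.929°.

138.9°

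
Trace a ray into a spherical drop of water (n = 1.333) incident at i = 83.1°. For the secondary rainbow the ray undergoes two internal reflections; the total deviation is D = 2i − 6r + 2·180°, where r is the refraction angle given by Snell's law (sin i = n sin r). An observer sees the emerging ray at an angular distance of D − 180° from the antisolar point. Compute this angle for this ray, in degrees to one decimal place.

57.4°

sin r = sin 83.1° / 1.333 = 0.9928/1.333 = 0.7448; r = 48.14°.
D = 2·83.1° − 6·48.14° + 2·180° = 166.20° − 288.83° + 360° = 237.37°.
Angle from antisolar point = D − 180° = 57.37°.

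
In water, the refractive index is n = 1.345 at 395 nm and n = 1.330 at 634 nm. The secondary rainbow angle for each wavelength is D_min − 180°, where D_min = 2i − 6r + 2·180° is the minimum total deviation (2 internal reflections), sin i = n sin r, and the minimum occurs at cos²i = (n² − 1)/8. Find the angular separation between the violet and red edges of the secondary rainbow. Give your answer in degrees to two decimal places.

3.89°

At 395 nm (n = 1.345): cos²i = 0.10113 → i = 71.458°, r = 44.821°, D_min = 233.987°, rainbow angle = 53.987°.
At 634 nm (n = 1.330): cos²i = 0.09611 → i = 71.940°, r = 45.630°, D_min = 230.101°, rainbow angle = 50.101°.
Angular width = |53.987° − 50.101°| = 3.886°.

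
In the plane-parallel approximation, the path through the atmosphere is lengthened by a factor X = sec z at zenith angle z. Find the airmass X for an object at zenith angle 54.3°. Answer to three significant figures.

1.71

X = sec z = 1/cos 54.3° = 1/0.5835 = 1.7137.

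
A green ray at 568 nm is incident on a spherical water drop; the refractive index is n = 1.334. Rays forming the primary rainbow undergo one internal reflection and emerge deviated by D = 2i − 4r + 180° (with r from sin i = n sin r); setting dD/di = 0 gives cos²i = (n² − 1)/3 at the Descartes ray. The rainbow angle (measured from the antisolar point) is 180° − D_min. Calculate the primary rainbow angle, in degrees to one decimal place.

cos²i = (1.77956 − 1)/3 = 0.25985; i = arccos(0.50976) = 59.352°.
sin r = sin 59.352°/1.334 = 0.64492; r = 40.159°.
D_min = 2·59.352° − 4·40.159° + 180° = 138.067°.
Rainbow angle = 180° − D_min = 41.933°.

41.9°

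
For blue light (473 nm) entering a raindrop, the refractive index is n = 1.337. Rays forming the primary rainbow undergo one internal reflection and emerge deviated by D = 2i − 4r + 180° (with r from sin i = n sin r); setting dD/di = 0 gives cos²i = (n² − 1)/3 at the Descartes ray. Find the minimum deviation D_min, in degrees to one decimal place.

cos²i = (1.78757 − 1)/3 = 0.26252; i = arccos(0.51237) = 59.178°.
sin r = sin 59.178°/1.337 = 0.64231; r = 39.964°.
D_min = 2·59.178° − 4·39.964° + 180° = 138.500°.

138.5°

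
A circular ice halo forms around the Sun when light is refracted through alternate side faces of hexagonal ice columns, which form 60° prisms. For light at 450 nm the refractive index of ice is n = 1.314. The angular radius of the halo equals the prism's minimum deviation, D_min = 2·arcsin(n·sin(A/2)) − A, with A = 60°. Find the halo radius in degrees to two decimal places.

22.14°

n·sin(A/2) = 1.314 × sin 30° = 1.314 × 0.5000 = 0.6570.
D_min = 2·arcsin(0.6570) − 60° = 2 × 41.071° − 60° = 22.143°.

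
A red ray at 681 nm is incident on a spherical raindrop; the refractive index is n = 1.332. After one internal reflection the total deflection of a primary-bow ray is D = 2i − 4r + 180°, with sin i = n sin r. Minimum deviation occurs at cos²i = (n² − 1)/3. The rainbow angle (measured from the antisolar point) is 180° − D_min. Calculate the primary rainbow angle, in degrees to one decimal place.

42.2°

cos²i = (1.77422 − 1)/3 = 0.25807; i = arccos(0.50801) = 59.469°.
sin r = sin 59.469°/1.332 = 0.64666; r = 40.290°.
D_min = 2·59.469° − 4·40.290° + 180° = 137.776°.
Rainbow angle = 180° − D_min = 42.224°.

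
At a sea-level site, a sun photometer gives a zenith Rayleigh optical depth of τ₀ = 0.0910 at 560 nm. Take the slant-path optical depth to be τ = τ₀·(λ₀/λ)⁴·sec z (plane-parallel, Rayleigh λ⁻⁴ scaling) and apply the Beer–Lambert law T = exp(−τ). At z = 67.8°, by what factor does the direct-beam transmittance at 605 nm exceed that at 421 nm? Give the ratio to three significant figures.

1.78

Airmass: sec 67.8° = 2.6466.
τ(605 nm) = 0.0910 × (560/605)⁴ × 2.6466 = 0.0910 × 0.7341 × 2.6466 = 0.1768.
τ(421 nm) = 0.0910 × (560/421)⁴ × 2.6466 = 0.0910 × 3.1306 × 2.6466 = 0.7540.
T(605)/T(421) = exp(τ_B − τ_A) = exp(0.5772) = 1.7810.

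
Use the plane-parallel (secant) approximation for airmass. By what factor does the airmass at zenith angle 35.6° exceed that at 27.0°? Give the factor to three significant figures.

1.10

X(35.6°)/X(27.0°) = sec 35.6° / sec 27.0° = cos 27.0° / cos 35.6° = 0.8910/0.8131 = 1.0958.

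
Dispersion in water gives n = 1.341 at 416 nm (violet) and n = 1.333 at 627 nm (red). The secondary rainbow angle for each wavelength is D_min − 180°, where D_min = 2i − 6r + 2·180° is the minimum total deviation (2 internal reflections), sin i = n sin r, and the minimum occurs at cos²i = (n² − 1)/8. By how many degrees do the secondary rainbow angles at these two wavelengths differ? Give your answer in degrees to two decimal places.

2.08°

At 416 nm (n = 1.341): cos²i = 0.09979 → i = 71.586°, r = 45.034°, D_min = 232.966°, rainbow angle = 52.966°.
At 627 nm (n = 1.333): cos²i = 0.09711 → i = 71.843°, r = 45.466°, D_min = 230.891°, rainbow angle = 50.891°.
Angular width = |52.966° − 50.891°| = 2.075°.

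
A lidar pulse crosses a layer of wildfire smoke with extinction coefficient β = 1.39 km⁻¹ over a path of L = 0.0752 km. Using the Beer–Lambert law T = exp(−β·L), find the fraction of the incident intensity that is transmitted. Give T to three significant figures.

τ = β·L = 1.39 × 0.0752 = 0.1045.
T = exp(−0.1045) = 0.9007.

0.901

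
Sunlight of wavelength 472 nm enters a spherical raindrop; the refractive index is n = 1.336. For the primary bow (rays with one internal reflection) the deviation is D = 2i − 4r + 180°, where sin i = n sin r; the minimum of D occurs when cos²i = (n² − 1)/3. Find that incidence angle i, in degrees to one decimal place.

cos²i = (1.336² − 1)/3 = (1.78490 − 1)/3 = 0.26163.
cos i = 0.51150, so i = 59.236°.

59.2°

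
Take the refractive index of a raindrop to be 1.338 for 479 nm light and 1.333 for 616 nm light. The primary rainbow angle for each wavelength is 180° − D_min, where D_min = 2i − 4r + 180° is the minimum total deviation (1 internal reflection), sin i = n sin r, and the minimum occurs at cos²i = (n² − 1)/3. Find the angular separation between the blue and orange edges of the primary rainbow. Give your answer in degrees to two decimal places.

0.72°

At 479 nm (n = 1.338): cos²i = 0.26341 → i = 59.120°, r = 39.899°, D_min = 138.643°, rainbow angle = 41.357°.
At 616 nm (n = 1.333): cos²i = 0.25896 → i = 59.410°, r = 40.225°, D_min = 137.922°, rainbow angle = 42.078°.
Angular width = |41.357° − 42.078°| = 0.722°.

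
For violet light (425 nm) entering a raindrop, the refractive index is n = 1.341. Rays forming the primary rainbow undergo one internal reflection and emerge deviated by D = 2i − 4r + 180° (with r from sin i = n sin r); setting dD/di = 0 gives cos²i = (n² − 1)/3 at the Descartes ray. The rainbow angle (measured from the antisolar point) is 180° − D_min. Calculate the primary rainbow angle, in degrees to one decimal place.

cos²i = (1.79828 − 1)/3 = 0.26609; i = arccos(0.51584) = 58.946°.
sin r = sin 58.946°/1.341 = 0.63884; r = 39.705°.
D_min = 2·58.946° − 4·39.705° + 180° = 139.071°.
Rainbow angle = 180° − D_min = 40.929°.

40.9°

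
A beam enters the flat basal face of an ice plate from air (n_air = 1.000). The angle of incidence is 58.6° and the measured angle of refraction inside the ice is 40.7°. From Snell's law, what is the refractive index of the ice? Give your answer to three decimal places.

n = sin θ_i / sin θ_r = sin 58.6° / sin 40.7° = 0.8536 / 0.6521 = 1.3089.

1.309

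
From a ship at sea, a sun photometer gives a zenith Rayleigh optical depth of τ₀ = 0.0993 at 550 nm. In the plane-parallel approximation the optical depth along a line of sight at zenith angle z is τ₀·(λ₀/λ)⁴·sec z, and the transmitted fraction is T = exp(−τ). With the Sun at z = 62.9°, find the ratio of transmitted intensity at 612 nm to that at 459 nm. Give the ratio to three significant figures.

Airmass: sec 62.9° = 2.1952.
τ(612 nm) = 0.0993 × (550/612)⁴ × 2.1952 = 0.0993 × 0.6523 × 2.1952 = 0.1422.
τ(459 nm) = 0.0993 × (550/459)⁴ × 2.1952 = 0.0993 × 2.0616 × 2.1952 = 0.4494.
T(612)/T(459) = exp(τ_B − τ_A) = exp(0.3072) = 1.3596.

1.36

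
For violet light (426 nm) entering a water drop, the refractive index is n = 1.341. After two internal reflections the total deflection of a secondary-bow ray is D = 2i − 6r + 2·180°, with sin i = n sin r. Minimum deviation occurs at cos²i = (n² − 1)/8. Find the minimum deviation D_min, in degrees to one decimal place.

233.0°

cos²i = (1.79828 − 1)/8 = 0.09979; i = arccos(0.31589) = 71.586°.
sin r = sin 71.586°/1.341 = 0.70753; r = 45.034°.
D_min = 2·71.586° − 6·45.034° + 360° = 232.966°.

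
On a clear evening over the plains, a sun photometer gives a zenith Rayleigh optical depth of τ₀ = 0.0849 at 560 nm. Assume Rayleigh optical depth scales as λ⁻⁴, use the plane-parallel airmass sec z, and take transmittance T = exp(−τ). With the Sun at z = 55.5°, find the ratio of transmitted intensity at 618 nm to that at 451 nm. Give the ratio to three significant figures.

Airmass: sec 55.5° = 1.7655.
τ(618 nm) = 0.0849 × (560/618)⁴ × 1.7655 = 0.0849 × 0.6742 × 1.7655 = 0.1011.
τ(451 nm) = 0.0849 × (560/451)⁴ × 1.7655 = 0.0849 × 2.3771 × 1.7655 = 0.3563.
T(618)/T(451) = exp(τ_B − τ_A) = exp(0.2552) = 1.2908.

1.29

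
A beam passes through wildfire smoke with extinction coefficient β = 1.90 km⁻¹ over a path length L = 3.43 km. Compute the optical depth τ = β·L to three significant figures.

τ = β·L = 1.90 × 3.43 = 6.5170.

6.52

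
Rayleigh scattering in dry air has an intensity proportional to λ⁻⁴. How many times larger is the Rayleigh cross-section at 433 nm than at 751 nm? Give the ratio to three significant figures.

Rayleigh scattering ∝ λ⁻⁴, so the ratio of coefficients is the inverse fourth power of the wavelength ratio.
σ(433)/σ(751) = (751/433)⁴ = (1.7344)⁴ = 9.049.

9.05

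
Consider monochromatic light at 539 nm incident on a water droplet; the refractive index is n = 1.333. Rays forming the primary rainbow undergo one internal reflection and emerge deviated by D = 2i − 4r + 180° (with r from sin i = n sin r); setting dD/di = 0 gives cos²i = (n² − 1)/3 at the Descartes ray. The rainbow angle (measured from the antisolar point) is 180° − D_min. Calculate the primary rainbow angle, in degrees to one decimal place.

cos²i = (1.77689 − 1)/3 = 0.25896; i = arccos(0.50888) = 59.410°.
sin r = sin 59.410°/1.333 = 0.64579; r = 40.225°.
D_min = 2·59.410° − 4·40.225° + 180° = 137.922°.
Rainbow angle = 180° − D_min = 42.078°.

42.1°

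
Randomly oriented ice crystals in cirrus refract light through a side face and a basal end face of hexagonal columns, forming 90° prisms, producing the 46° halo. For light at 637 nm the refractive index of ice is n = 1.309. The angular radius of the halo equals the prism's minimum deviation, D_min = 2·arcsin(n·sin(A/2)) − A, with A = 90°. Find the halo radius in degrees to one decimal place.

45.5°

n·sin(A/2) = 1.309 × sin 45° = 1.309 × 0.7071 = 0.9256.
D_min = 2·arcsin(0.9256) − 90° = 2 × 67.759° − 90° = 45.519°.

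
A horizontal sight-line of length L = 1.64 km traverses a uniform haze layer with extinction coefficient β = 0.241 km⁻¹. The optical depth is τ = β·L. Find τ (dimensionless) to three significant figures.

τ = β·L = 0.241 × 1.64 = 0.3952.

0.395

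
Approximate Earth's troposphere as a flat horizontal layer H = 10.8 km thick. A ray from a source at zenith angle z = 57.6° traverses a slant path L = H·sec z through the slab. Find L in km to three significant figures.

sec z = 1/cos 57.6° = 1.8663.
L = 10.8 × 1.8663 = 20.156 km.

20.2 km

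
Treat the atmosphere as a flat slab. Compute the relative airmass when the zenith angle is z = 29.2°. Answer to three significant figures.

1.15

X = sec z = 1/cos 29.2° = 1/0.8729 = 1.1456.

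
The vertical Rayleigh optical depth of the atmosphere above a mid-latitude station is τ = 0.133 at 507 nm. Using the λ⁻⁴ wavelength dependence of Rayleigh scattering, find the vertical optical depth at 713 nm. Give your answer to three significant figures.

0.0340

τ(713 nm) = τ(507 nm) × (507/713)⁴ = 0.133 × (0.7111)⁴ = 0.133 × 0.2557 = 0.0340.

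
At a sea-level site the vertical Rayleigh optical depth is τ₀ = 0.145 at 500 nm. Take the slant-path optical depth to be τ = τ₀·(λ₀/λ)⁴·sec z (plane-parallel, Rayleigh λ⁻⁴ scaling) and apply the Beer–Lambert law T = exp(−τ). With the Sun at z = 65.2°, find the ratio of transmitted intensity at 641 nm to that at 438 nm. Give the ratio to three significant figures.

1.58

Airmass: sec 65.2° = 2.3841.
τ(641 nm) = 0.145 × (500/641)⁴ × 2.3841 = 0.145 × 0.3702 × 2.3841 = 0.1280.
τ(438 nm) = 0.145 × (500/438)⁴ × 2.3841 = 0.145 × 1.6982 × 2.3841 = 0.5870.
T(641)/T(438) = exp(τ_B − τ_A) = exp(0.4591) = 1.5826.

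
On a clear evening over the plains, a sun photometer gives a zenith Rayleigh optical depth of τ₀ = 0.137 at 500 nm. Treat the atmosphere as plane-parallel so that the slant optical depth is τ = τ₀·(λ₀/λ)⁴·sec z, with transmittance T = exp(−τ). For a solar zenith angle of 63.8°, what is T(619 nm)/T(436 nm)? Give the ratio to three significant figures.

1.50

Airmass: sec 63.8° = 2.2650.
τ(619 nm) = 0.137 × (500/619)⁴ × 2.2650 = 0.137 × 0.4257 × 2.2650 = 0.1321.
τ(436 nm) = 0.137 × (500/436)⁴ × 2.2650 = 0.137 × 1.7296 × 2.2650 = 0.5367.
T(619)/T(436) = exp(τ_B − τ_A) = exp(0.4046) = 1.4987.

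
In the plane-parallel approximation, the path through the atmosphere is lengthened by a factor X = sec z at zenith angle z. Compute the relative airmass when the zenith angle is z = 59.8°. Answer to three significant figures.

1.99

X = sec z = 1/cos 59.8° = 1/0.5030 = 1.9880.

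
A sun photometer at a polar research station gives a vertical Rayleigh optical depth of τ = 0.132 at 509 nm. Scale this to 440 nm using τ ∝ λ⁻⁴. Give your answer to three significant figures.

τ(440 nm) = τ(509 nm) × (509/440)⁴ = 0.132 × (1.1568)⁴ = 0.132 × 1.7909 = 0.2364.

0.236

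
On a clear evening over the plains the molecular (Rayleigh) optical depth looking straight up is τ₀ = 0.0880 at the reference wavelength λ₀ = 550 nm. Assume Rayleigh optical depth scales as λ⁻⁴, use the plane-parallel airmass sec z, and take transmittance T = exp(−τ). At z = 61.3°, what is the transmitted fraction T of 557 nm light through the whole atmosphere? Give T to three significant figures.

sec 61.3° = 2.0824.
τ = 0.0880 × (550/557)⁴ × 2.0824 = 0.0880 × 0.9507 × 2.0824 = 0.1742.
T = exp(−0.1742) = 0.8401.

0.840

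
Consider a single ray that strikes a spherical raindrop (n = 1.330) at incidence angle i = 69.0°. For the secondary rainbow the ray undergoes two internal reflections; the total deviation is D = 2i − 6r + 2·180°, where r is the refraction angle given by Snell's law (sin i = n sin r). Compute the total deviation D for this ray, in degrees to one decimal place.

230.5°

sin r = sin 69.0° / 1.330 = 0.9336/1.330 = 0.7019; r = 44.58°.
D = 2·69.0° − 6·44.58° + 2·180° = 138.00° − 267.50° + 360° = 230.50°.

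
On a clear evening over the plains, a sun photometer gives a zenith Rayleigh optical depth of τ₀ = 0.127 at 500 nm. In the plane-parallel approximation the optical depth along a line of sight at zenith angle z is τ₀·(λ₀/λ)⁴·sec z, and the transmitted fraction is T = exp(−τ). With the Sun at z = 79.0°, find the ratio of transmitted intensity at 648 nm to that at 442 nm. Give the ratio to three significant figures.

2.35

Airmass: sec 79.0° = 5.2408.
τ(648 nm) = 0.127 × (500/648)⁴ × 5.2408 = 0.127 × 0.3545 × 5.2408 = 0.2359.
τ(442 nm) = 0.127 × (500/442)⁴ × 5.2408 = 0.127 × 1.6375 × 5.2408 = 1.0899.
T(648)/T(442) = exp(τ_B − τ_A) = exp(0.8540) = 2.3490.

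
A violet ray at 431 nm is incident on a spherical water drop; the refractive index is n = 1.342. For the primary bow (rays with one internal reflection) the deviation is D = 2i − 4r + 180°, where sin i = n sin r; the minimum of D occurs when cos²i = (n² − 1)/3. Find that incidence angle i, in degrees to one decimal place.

58.9°

cos²i = (1.342² − 1)/3 = (1.80096 − 1)/3 = 0.26699.
cos i = 0.51671, so i = 58.888°.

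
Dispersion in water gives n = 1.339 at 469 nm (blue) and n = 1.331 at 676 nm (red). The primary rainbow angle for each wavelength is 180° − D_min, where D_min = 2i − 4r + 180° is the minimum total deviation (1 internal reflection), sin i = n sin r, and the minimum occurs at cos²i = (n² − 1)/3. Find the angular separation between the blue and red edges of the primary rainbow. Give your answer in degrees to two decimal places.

1.16°

At 469 nm (n = 1.339): cos²i = 0.26431 → i = 59.062°, r = 39.834°, D_min = 138.786°, rainbow angle = 41.214°.
At 676 nm (n = 1.331): cos²i = 0.25719 → i = 59.527°, r = 40.356°, D_min = 137.630°, rainbow angle = 42.370°.
Angular width = |41.214° − 42.370°| = 1.156°.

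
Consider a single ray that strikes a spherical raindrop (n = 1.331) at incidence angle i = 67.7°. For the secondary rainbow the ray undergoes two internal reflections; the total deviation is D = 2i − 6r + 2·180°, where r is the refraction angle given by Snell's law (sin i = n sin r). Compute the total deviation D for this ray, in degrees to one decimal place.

231.2°

sin r = sin 67.7° / 1.331 = 0.9252/1.331 = 0.6951; r = 44.04°.
D = 2·67.7° − 6·44.04° + 2·180° = 135.40° − 264.22° + 360° = 231.18°.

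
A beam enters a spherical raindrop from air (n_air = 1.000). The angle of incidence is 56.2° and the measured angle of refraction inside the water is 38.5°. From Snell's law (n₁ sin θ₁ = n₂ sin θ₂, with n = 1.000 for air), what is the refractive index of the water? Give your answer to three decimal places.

1.335

n = sin θ_i / sin θ_r = sin 56.2° / sin 38.5° = 0.8310 / 0.6225 = 1.3349.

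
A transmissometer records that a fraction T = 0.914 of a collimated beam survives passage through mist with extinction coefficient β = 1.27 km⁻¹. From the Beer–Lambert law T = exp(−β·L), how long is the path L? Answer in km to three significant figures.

0.0708 km

Beer–Lambert: T = exp(−βL) ⇒ L = −ln(T)/β = −ln(0.914)/1.27 = 0.0899/1.27 = 0.07081 km.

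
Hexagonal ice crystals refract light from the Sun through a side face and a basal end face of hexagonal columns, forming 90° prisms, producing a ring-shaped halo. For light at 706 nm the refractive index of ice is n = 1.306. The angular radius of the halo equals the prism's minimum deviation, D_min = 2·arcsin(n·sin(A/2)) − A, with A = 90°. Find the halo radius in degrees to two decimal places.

44.88°

n·sin(A/2) = 1.306 × sin 45° = 1.306 × 0.7071 = 0.9235.
D_min = 2·arcsin(0.9235) − 90° = 2 × 67.440° − 90° = 44.881°.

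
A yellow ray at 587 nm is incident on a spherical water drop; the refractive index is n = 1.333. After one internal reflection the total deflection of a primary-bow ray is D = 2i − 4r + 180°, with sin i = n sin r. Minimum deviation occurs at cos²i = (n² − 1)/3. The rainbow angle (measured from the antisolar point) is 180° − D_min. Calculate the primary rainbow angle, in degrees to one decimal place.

cos²i = (1.77689 − 1)/3 = 0.25896; i = arccos(0.50888) = 59.410°.
sin r = sin 59.410°/1.333 = 0.64579; r = 40.225°.
D_min = 2·59.410° − 4·40.225° + 180° = 137.922°.
Rainbow angle = 180° − D_min = 42.078°.

42.1°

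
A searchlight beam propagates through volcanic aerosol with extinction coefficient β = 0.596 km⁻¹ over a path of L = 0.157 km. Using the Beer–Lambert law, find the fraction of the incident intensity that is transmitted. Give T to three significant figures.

τ = β·L = 0.596 × 0.157 = 0.0936.
T = exp(−0.0936) = 0.9107.

0.911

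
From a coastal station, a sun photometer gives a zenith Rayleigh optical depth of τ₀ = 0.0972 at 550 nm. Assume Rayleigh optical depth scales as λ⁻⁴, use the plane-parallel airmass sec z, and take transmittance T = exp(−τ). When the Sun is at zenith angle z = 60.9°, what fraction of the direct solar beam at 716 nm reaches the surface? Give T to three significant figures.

0.933

sec 60.9° = 2.0562.
τ = 0.0972 × (550/716)⁴ × 2.0562 = 0.0972 × 0.3482 × 2.0562 = 0.0696.
T = exp(−0.0696) = 0.9328.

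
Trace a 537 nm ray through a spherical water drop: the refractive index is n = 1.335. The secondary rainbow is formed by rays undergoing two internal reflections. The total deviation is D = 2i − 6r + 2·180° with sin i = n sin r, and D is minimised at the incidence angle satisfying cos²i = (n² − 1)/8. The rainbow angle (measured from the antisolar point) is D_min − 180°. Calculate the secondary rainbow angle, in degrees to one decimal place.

51.4°

cos²i = (1.78222 − 1)/8 = 0.09778; i = arccos(0.31269) = 71.778°.
sin r = sin 71.778°/1.335 = 0.71150; r = 45.357°.
D_min = 2·71.778° − 6·45.357° + 360° = 231.414°.
Rainbow angle = D_min − 180° = 51.414°.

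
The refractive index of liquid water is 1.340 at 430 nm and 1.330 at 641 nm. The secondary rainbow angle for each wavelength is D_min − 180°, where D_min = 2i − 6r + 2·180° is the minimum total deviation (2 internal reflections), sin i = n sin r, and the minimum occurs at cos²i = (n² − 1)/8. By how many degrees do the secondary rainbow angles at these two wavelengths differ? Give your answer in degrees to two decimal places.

2.61°

At 430 nm (n = 1.340): cos²i = 0.09945 → i = 71.618°, r = 45.088°, D_min = 232.709°, rainbow angle = 52.709°.
At 641 nm (n = 1.330): cos²i = 0.09611 → i = 71.940°, r = 45.630°, D_min = 230.101°, rainbow angle = 50.101°.
Angular width = |52.709° − 50.101°| = 2.608°.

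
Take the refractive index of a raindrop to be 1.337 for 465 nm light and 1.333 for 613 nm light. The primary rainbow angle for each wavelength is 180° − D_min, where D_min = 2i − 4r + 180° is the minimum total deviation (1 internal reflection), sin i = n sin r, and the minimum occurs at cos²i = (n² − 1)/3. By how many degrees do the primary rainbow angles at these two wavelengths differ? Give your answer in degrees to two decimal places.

0.58°

At 465 nm (n = 1.337): cos²i = 0.26252 → i = 59.178°, r = 39.964°, D_min = 138.500°, rainbow angle = 41.500°.
At 613 nm (n = 1.333): cos²i = 0.25896 → i = 59.410°, r = 40.225°, D_min = 137.922°, rainbow angle = 42.078°.
Angular width = |41.500° − 42.078°| = 0.578°.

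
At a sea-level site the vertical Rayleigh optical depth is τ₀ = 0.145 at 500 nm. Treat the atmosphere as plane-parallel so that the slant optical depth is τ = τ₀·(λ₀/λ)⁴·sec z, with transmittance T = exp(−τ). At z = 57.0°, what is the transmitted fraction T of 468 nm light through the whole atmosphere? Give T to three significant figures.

0.707

sec 57.0° = 1.8361.
τ = 0.145 × (500/468)⁴ × 1.8361 = 0.145 × 1.3029 × 1.8361 = 0.3469.
T = exp(−0.3469) = 0.7069.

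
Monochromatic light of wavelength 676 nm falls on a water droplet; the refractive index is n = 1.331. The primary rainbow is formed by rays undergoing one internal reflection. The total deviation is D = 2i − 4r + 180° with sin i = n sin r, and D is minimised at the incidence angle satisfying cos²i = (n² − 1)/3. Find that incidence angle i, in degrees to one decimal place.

59.5°

cos²i = (1.331² − 1)/3 = (1.77156 − 1)/3 = 0.25719.
cos i = 0.50714, so i = 59.527°.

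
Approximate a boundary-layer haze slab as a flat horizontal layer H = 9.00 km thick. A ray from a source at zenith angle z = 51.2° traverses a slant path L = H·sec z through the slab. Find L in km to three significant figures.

sec z = 1/cos 51.2° = 1.5959.
L = 9.00 × 1.5959 = 14.363 km.

14.4 km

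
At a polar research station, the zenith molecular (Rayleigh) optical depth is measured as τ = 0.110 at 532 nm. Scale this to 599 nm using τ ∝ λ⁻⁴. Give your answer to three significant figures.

0.0684

τ(599 nm) = τ(532 nm) × (532/599)⁴ = 0.110 × (0.8881)⁴ = 0.110 × 0.6222 = 0.0684.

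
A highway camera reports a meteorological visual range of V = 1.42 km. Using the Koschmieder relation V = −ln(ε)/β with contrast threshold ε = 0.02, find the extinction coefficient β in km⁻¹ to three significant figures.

2.75 km⁻¹

β = −ln(0.02) / V = 3.912 / 1.42 = 2.7549 km⁻¹.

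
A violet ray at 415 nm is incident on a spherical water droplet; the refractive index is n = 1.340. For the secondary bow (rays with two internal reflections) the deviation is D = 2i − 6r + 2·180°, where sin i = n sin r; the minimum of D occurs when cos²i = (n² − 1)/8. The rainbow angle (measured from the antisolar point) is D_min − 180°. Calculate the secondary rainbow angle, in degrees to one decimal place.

52.7°

cos²i = (1.79560 − 1)/8 = 0.09945; i = arccos(0.31536) = 71.618°.
sin r = sin 71.618°/1.340 = 0.70819; r = 45.088°.
D_min = 2·71.618° − 6·45.088° + 360° = 232.709°.
Rainbow angle = D_min − 180° = 52.709°.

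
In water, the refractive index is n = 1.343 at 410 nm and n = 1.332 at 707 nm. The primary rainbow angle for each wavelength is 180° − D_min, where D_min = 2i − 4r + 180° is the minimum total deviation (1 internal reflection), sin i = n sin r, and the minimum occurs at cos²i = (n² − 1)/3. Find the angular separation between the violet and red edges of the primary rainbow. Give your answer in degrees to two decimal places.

1.58°

At 410 nm (n = 1.343): cos²i = 0.26788 → i = 58.830°, r = 39.577°, D_min = 139.354°, rainbow angle = 40.646°.
At 707 nm (n = 1.332): cos²i = 0.25807 → i = 59.469°, r = 40.290°, D_min = 137.776°, rainbow angle = 42.224°.
Angular width = |40.646° − 42.224°| = 1.578°.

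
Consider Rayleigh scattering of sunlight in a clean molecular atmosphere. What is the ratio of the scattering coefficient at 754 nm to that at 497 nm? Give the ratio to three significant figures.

0.189

Rayleigh scattering ∝ λ⁻⁴, so the ratio of coefficients is the inverse fourth power of the wavelength ratio.
σ(754)/σ(497) = (497/754)⁴ = (0.6592)⁴ = 0.1888.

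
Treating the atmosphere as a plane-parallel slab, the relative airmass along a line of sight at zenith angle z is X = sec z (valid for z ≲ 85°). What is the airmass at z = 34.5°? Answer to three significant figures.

X = sec z = 1/cos 34.5° = 1/0.8241 = 1.2134.

1.21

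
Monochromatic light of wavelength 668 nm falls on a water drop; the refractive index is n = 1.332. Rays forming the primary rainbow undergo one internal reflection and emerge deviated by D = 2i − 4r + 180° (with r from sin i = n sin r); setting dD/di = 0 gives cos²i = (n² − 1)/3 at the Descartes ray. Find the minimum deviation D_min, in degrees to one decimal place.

cos²i = (1.77422 − 1)/3 = 0.25807; i = arccos(0.50801) = 59.469°.
sin r = sin 59.469°/1.332 = 0.64666; r = 40.290°.
D_min = 2·59.469° − 4·40.290° + 180° = 137.776°.

137.8°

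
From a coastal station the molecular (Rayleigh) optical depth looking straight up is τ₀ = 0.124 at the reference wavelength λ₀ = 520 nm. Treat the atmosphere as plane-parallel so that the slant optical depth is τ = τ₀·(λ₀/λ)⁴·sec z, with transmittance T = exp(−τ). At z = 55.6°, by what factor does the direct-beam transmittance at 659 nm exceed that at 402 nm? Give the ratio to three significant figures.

1.70

Airmass: sec 55.6° = 1.7700.
τ(659 nm) = 0.124 × (520/659)⁴ × 1.7700 = 0.124 × 0.3877 × 1.7700 = 0.0851.
τ(402 nm) = 0.124 × (520/402)⁴ × 1.7700 = 0.124 × 2.7997 × 1.7700 = 0.6145.
T(659)/T(402) = exp(τ_B − τ_A) = exp(0.5294) = 1.6979.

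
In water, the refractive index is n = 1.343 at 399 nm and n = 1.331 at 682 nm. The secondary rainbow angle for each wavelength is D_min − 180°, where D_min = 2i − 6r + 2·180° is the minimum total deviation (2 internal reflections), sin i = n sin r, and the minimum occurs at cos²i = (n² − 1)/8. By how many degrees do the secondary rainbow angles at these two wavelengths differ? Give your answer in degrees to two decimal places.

3.11°

At 399 nm (n = 1.343): cos²i = 0.10046 → i = 71.522°, r = 44.928°, D_min = 233.478°, rainbow angle = 53.478°.
At 682 nm (n = 1.331): cos²i = 0.09645 → i = 71.907°, r = 45.575°, D_min = 230.365°, rainbow angle = 50.365°.
Angular width = |53.478° − 50.365°| = 3.113°.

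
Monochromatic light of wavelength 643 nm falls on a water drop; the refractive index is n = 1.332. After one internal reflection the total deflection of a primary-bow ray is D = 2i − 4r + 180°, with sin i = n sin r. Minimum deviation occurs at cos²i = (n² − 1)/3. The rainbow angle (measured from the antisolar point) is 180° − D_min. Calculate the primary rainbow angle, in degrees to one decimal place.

cos²i = (1.77422 − 1)/3 = 0.25807; i = arccos(0.50801) = 59.469°.
sin r = sin 59.469°/1.332 = 0.64666; r = 40.290°.
D_min = 2·59.469° − 4·40.290° + 180° = 137.776°.
Rainbow angle = 180° − D_min = 42.224°.

42.2°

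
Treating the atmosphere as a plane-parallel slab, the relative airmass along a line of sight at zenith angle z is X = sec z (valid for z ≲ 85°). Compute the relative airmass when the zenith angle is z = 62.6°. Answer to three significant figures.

2.17

X = sec z = 1/cos 62.6° = 1/0.4602 = 2.1730.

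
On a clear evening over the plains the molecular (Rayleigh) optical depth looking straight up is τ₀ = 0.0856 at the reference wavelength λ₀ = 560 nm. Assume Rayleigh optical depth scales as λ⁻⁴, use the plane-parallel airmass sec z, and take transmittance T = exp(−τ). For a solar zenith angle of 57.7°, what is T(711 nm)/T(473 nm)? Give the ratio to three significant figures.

Airmass: sec 57.7° = 1.8714.
τ(711 nm) = 0.0856 × (560/711)⁴ × 1.8714 = 0.0856 × 0.3848 × 1.8714 = 0.0616.
τ(473 nm) = 0.0856 × (560/473)⁴ × 1.8714 = 0.0856 × 1.9648 × 1.8714 = 0.3147.
T(711)/T(473) = exp(τ_B − τ_A) = exp(0.2531) = 1.2880.

1.29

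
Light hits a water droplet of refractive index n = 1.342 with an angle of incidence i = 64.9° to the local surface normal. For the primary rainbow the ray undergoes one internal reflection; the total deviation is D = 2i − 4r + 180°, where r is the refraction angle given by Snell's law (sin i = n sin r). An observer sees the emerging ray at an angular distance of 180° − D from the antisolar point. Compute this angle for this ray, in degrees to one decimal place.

sin r = sin 64.9° / 1.342 = 0.9056/1.342 = 0.6748; r = 42.44°.
D = 2·64.9° − 4·42.44° + 180° = 129.80° − 169.75° + 180° = 140.05°.
Angle from antisolar point = 180° − D = 39.95°.

40.0°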